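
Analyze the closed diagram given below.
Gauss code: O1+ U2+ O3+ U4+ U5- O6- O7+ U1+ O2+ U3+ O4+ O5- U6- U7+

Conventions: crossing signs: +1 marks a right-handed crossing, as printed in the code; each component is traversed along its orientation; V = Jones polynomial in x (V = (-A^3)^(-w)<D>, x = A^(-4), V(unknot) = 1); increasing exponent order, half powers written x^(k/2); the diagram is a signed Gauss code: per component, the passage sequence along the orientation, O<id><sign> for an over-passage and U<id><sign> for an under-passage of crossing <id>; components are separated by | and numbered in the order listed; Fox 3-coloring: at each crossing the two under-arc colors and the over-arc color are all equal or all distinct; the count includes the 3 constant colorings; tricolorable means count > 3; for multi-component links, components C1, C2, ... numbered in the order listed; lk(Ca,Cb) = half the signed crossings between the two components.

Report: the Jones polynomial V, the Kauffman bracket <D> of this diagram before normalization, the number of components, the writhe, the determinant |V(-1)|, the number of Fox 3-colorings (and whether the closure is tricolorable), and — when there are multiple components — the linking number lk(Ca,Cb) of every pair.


Jones polynomial: V(x) = x + x^3 - x^4
<D> = A^-7 - A^-3 - A^5; writhe +3
components 1, writhe +3 (7 crossings)
3-colorings: 9 of 3^7, det 3 — tricolorable
note: V spans 3 powers of x: at least 3 crossings in any diagram


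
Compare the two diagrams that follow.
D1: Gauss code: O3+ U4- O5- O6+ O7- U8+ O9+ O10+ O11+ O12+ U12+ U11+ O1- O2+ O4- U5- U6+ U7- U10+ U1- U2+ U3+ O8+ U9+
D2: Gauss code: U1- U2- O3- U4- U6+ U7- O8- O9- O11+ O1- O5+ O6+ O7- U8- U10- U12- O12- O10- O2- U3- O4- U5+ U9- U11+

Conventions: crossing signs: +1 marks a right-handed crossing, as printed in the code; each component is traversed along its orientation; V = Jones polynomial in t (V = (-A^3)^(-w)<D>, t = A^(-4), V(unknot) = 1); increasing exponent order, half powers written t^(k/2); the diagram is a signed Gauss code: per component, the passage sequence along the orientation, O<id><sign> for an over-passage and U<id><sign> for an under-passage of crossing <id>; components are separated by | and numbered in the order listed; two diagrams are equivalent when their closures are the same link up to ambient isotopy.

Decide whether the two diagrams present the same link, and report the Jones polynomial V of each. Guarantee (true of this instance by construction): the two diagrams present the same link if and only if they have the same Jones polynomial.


equivalent: no
D1 (bracket A^12; 12 crossings at w = +4): V = 1
D2 (bracket A^-14 + A^-6 - A^-2; 12 crossings at w = -6): V = -t^-4 + t^-3 + t^-1
key observation: 2 classes among 2 diagrams; unequal V(t) rules out equality


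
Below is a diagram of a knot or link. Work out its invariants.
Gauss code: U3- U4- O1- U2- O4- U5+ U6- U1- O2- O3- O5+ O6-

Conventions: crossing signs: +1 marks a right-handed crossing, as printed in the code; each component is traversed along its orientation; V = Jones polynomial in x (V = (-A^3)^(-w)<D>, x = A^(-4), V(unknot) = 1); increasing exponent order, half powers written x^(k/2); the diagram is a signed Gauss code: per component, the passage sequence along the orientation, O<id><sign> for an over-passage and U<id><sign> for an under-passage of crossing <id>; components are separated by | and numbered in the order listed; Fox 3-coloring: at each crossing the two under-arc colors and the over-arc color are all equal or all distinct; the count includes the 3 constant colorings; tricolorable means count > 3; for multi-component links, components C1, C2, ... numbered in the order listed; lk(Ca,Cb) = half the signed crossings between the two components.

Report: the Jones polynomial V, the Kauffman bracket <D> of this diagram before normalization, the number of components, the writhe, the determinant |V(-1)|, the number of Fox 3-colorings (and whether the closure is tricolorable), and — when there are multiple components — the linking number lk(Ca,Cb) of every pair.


V(x) = -x^-4 + x^-3 + x^-1
bracket: A^-8 + 1 - A^4, w = -4
1 component, writhe -4, over 6 crossings
det 3, colorings 9 of 3^6 — tricolorable
observation: the span of V is 3, forcing >= 3 crossings in any diagram


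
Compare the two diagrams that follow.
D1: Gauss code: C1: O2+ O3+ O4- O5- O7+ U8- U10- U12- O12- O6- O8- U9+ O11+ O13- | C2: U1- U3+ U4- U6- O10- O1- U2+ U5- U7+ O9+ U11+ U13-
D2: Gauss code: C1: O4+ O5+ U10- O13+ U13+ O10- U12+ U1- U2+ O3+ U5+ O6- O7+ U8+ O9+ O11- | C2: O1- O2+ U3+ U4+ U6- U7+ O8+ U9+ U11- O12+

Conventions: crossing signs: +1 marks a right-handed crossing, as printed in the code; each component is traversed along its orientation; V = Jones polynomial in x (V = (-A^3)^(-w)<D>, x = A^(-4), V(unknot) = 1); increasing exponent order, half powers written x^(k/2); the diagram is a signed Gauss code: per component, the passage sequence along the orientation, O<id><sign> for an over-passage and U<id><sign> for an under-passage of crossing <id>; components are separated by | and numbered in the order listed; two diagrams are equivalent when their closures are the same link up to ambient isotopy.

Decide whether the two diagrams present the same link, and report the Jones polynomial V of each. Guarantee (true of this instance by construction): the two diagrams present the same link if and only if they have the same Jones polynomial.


same link: no
V(D1) = x^(-7/2) - 2x^(-5/2) + x^(-3/2) - 2x^(-1/2) + x^(1/2) - x^(3/2)  [13 crossings, <D> = A^-15 - A^-11 + 2A^-7 - A^-3 + 2A - A^5, w = -3]
V(D2) = -x^(3/2) - x^(7/2) + x^(9/2) - x^(11/2)  [13 crossings, <D> = A^-7 - A^-3 + A + A^9, w = +5]
insight: V(x) takes 2 values over 2 diagrams, fixing the grouping


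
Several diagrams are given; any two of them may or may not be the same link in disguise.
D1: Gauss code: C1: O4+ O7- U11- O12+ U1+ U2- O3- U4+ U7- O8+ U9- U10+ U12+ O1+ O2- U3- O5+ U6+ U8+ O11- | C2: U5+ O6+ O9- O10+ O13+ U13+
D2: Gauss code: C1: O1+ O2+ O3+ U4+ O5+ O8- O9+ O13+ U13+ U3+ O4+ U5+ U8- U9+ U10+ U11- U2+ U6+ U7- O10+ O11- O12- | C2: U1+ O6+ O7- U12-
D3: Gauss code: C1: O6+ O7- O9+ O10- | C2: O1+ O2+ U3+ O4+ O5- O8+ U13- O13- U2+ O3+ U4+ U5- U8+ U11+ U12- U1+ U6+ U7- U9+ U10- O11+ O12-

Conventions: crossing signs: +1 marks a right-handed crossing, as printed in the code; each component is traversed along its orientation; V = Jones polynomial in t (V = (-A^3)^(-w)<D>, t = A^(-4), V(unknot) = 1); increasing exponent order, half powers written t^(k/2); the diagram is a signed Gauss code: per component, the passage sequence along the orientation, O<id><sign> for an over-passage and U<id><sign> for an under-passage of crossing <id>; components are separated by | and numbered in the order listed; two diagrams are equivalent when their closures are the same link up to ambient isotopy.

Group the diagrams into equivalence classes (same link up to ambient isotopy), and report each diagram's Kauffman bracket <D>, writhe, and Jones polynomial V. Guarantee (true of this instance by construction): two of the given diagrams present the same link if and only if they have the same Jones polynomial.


classes: {D1} | {D2, D3}
V(D1) = -t^(1/2) - t^(5/2)  [13 crossings, <D> = A^-1 + A^7, w = +3]
D2 (bracket -A^-3 + A^5 + A^9 + A^13; 13 crossings at w = +5): V = -t^(1/2) - t^(3/2) - t^(5/2) + t^(9/2)
D3 (bracket -A^-9 + A^-1 + A^3 + A^7; 13 crossings at w = +3): V = -t^(1/2) - t^(3/2) - t^(5/2) + t^(9/2)
note: V(t) takes 2 values over 3 diagrams, fixing the grouping


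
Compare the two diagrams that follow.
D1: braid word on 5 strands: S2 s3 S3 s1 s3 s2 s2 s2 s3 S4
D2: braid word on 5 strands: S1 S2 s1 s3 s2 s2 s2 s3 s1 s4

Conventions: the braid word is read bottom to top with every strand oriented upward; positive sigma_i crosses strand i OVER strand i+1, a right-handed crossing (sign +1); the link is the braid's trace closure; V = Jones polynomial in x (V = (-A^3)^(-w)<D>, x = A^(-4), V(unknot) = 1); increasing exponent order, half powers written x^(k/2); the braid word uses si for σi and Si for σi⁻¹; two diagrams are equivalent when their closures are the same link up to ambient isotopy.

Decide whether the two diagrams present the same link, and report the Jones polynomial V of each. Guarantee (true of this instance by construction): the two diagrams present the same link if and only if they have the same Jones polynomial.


equivalent: yes
D1 (bracket -A^-12 + A^-8 - A^-4 + 2 - A^4 + A^8; 10 crossings at w = +4): V = x - x^2 + 2x^3 - x^4 + x^5 - x^6
V(D2) = x - x^2 + 2x^3 - x^4 + x^5 - x^6  (w +6, c 10, <D> = -A^-6 + A^-2 - A^2 + 2A^6 - A^10 + A^14)
key observation: all 2 diagrams share one V(x), hence one class


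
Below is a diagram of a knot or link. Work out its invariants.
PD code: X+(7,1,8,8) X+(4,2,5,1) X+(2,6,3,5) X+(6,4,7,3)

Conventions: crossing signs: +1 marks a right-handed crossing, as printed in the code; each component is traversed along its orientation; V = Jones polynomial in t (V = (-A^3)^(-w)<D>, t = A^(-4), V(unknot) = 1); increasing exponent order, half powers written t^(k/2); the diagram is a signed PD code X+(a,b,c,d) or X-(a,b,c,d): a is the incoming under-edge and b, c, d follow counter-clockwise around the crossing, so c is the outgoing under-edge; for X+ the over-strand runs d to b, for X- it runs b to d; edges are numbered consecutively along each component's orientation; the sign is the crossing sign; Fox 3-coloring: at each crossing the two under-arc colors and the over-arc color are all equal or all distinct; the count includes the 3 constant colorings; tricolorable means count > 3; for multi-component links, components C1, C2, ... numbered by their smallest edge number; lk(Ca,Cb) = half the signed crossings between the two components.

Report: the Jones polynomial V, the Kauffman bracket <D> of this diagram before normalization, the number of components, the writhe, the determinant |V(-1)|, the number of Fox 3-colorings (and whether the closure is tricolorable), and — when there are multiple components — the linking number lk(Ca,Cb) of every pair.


V = t + t^3 - t^4
<D> = -A^-4 + 1 + A^8 (w = +4)
1 component over 4 crossings, w = +4
9 Fox colorings among 3^4, |V(-1)| = 3: tricolorable
why: V spans 3 powers of t: at least 3 crossings in any diagram


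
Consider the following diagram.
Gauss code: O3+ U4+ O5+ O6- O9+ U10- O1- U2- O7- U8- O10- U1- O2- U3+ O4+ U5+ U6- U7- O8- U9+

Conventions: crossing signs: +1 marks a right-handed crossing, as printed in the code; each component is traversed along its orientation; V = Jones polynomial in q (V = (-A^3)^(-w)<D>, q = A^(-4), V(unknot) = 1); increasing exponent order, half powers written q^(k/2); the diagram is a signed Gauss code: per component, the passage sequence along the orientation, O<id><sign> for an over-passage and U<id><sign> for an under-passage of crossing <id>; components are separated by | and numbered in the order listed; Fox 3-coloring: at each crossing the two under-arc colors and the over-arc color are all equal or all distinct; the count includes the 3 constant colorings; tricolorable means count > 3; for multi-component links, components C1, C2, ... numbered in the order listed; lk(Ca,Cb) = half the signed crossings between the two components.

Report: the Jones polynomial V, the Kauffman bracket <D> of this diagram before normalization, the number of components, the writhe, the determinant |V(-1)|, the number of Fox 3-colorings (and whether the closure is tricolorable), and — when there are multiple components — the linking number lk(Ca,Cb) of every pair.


V(q) = -q^-6 + 2q^-5 - 4q^-4 + 5q^-3 - 4q^-2 + 5q^-1 - 3 + 2q - q^2
bracket: -A^-14 + 2A^-10 - 3A^-6 + 5A^-2 - 4A^2 + 5A^6 - 4A^10 + 2A^14 - A^18, w = -2
1 component, writhe -2, over 10 crossings
det 27, colorings 9 of 3^10 — tricolorable
observation: |V(-1)| = 27: so tricolorable, since 3 divides 27


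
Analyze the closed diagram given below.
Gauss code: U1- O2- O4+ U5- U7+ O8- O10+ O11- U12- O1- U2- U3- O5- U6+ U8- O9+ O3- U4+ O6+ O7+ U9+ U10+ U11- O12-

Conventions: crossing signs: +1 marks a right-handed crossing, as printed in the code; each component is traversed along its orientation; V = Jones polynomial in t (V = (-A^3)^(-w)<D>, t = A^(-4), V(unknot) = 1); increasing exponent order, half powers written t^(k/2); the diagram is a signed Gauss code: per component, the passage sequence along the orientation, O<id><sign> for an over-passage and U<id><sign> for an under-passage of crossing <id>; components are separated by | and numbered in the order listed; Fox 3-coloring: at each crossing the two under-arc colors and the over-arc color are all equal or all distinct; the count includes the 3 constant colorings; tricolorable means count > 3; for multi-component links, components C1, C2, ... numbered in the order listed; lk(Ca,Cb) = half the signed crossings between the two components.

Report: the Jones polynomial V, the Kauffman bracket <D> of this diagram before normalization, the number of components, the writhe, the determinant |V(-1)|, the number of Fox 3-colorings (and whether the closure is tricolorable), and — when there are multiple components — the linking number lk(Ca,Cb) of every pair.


Jones polynomial: V(t) = -t^-6 + 2t^-5 - 4t^-4 + 5t^-3 - 4t^-2 + 5t^-1 - 3 + 2t - t^2
<D> = -A^-14 + 2A^-10 - 3A^-6 + 5A^-2 - 4A^2 + 5A^6 - 4A^10 + 2A^14 - A^18; writhe -2
components 1, writhe -2 (12 crossings)
3-colorings: 9 of 3^12, det 27 — tricolorable
note: |V(-1)| = 27: so tricolorable, since 3 divides 27


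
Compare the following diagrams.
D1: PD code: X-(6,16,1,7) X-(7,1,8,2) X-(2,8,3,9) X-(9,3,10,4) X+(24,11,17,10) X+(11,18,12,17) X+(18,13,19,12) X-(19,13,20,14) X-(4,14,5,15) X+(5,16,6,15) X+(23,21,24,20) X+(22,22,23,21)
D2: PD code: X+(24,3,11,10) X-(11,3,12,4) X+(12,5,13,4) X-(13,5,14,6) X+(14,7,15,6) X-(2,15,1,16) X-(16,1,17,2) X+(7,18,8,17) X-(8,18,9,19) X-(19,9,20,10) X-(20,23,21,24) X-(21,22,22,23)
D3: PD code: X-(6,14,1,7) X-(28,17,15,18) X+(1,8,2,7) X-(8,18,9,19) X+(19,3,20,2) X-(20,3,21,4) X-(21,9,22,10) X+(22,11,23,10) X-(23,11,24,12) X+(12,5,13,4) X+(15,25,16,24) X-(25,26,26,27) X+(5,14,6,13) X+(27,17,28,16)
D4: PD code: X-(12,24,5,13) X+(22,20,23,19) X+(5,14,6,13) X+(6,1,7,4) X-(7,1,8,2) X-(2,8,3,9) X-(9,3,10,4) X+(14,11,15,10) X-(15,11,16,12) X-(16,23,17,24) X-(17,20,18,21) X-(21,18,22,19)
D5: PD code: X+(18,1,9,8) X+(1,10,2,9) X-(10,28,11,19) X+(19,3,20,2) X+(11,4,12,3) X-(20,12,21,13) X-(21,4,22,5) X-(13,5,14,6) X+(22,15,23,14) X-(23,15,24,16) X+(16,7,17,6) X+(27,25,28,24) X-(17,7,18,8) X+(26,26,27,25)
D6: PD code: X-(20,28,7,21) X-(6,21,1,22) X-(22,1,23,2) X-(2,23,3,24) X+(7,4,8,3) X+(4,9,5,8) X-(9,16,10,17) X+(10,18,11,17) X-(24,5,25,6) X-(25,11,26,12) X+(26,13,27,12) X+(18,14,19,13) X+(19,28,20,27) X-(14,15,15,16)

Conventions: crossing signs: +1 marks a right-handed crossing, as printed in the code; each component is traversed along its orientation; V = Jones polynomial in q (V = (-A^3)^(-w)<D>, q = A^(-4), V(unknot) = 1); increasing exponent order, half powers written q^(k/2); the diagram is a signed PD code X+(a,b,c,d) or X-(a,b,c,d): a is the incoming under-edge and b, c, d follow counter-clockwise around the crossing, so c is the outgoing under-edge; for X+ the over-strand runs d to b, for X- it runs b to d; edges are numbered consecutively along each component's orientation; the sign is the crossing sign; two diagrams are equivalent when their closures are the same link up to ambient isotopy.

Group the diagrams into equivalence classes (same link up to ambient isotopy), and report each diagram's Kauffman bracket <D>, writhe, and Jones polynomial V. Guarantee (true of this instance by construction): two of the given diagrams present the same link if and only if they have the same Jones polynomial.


classes: {D1, D6} | {D2, D4} | {D3, D5}
V(D1) = q^-5 - q^-4 + 2q^-3 - q^-2 + 2q^-1 + q  [12 crossings, <D> = A^-4 + 2A^4 - A^8 + 2A^12 - A^16 + A^20, w = 0]
D2 (bracket A^-12 + A^-8 + A^-4 + 1; 12 crossings at w = -4): V = q^-3 + q^-2 + q^-1 + 1
D3 (bracket A^-8 + 2 + A^8; 14 crossings at w = 0): V = q^-2 + 2 + q^2
V(D4) = q^-3 + q^-2 + q^-1 + 1  [12 crossings, <D> = A^-12 + A^-8 + A^-4 + 1, w = -4]
V(D5) = q^-2 + 2 + q^2  [14 crossings, <D> = A^-2 + 2A^6 + A^14, w = +2]
V(D6) = q^-5 - q^-4 + 2q^-3 - q^-2 + 2q^-1 + q  (w -2, c 14, <D> = A^-10 + 2A^-2 - A^2 + 2A^6 - A^10 + A^14)
insight: 3 values of V(q) split the 6 diagrams


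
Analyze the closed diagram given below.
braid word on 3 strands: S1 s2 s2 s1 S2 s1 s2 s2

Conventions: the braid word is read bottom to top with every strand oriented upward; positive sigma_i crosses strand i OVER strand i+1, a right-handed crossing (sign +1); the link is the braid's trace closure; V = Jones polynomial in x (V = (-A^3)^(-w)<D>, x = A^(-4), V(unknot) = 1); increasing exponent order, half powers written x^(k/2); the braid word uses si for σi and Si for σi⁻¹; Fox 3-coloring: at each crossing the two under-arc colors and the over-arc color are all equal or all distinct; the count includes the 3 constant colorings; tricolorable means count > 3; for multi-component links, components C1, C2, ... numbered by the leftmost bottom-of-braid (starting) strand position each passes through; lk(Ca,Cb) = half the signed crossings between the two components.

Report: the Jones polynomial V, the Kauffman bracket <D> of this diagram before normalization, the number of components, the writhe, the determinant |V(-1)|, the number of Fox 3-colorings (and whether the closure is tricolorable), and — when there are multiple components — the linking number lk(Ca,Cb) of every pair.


V(x) = 2x - 2x^2 + 3x^3 - 3x^4 + 2x^5 - 2x^6 + x^7
bracket: A^-16 - 2A^-12 + 2A^-8 - 3A^-4 + 3 - 2A^4 + 2A^8, w = +4
1 component, writhe +4, over 8 crossings
det 15, colorings 9 of 3^8 — tricolorable
observation: w = +4 (over 8 crossings) is diagram-only; (-A^3)^(-4) removes it from V


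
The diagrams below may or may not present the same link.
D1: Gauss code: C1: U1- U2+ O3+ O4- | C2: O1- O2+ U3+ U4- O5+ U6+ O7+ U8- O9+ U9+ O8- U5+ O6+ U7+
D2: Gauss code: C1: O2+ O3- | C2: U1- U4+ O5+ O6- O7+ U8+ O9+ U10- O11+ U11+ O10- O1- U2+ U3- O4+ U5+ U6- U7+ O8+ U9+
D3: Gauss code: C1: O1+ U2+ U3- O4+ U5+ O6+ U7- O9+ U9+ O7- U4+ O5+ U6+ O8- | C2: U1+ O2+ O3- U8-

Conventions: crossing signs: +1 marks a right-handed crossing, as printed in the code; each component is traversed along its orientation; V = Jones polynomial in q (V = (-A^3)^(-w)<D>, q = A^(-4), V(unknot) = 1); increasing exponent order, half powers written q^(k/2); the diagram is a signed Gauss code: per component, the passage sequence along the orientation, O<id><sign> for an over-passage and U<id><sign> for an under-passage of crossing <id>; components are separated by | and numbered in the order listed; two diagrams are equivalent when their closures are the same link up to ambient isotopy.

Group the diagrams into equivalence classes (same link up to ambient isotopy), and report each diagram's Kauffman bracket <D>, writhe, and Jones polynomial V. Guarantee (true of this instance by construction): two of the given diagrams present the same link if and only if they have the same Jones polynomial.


grouping into links: {D1, D2, D3}
V(D1) = -q^(1/2) - q^(3/2) - q^(5/2) + q^(9/2)  (w +3, c 9, <D> = -A^-9 + A^-1 + A^3 + A^7)
V(D2) = -q^(1/2) - q^(3/2) - q^(5/2) + q^(9/2)  (w +3, c 11, <D> = -A^-9 + A^-1 + A^3 + A^7)
D3 (bracket -A^-9 + A^-1 + A^3 + A^7; 9 crossings at w = +3): V = -q^(1/2) - q^(3/2) - q^(5/2) + q^(9/2)
why: one V(q) for all 3 diagrams — one class (guaranteed)


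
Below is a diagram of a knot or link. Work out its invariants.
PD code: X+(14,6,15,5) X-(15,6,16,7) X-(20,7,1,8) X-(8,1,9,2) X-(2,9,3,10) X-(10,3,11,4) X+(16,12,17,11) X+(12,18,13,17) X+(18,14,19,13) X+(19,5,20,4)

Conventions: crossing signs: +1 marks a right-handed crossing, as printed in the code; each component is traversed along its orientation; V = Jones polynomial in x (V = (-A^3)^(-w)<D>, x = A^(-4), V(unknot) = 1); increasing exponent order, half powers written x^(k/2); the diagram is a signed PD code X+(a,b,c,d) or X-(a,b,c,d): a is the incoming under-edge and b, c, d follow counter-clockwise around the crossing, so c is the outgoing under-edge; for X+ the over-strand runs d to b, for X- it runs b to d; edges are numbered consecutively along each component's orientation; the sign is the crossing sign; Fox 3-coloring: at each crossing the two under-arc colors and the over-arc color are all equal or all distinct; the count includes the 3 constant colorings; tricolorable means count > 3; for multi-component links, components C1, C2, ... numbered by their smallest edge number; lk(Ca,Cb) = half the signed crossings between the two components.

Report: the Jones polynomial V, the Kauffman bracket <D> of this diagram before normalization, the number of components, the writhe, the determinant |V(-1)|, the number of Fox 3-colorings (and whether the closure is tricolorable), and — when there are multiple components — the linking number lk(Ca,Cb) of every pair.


V = -x^-3 + x^-2 - x^-1 + 3 - x + x^2 - x^3
<D> = -A^-12 + A^-8 - A^-4 + 3 - A^4 + A^8 - A^12 (w = 0)
1 component over 10 crossings, w = 0
27 Fox colorings among 3^10, |V(-1)| = 9: tricolorable
why: palindromic: swapping x for 1/x fixes V


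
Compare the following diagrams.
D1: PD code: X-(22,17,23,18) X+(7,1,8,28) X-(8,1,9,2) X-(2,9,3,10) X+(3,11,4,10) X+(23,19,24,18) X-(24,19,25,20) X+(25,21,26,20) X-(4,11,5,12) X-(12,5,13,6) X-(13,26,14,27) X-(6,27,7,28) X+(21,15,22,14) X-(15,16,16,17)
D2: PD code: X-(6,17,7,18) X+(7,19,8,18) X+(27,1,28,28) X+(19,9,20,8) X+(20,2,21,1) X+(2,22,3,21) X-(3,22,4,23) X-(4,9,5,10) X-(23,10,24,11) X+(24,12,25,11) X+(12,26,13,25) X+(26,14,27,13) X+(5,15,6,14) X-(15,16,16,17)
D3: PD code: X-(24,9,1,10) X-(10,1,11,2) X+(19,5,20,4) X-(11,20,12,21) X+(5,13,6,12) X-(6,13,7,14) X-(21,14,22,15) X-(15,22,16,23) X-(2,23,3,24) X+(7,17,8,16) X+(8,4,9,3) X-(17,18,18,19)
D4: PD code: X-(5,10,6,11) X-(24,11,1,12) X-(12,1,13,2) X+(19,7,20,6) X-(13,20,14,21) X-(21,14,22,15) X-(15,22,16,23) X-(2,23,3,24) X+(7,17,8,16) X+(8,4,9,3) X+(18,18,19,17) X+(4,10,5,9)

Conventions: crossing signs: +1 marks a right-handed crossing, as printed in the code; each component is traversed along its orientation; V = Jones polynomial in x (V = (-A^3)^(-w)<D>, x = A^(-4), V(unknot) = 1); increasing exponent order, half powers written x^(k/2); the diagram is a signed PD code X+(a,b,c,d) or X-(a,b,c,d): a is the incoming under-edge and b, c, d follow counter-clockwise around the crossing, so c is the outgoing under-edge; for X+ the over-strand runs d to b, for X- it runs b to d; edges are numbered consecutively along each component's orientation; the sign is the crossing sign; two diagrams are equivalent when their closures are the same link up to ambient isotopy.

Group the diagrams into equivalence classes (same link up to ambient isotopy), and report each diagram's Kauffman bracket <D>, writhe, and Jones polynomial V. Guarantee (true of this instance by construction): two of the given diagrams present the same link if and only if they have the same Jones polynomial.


grouping into links: {D1} | {D2} | {D3, D4}
V(D1) = -x^-4 + x^-3 + x^-1  (w -4, c 14, <D> = A^-8 + 1 - A^4)
V(D2) = x - x^2 + 2x^3 - x^4 + x^5 - x^6  [14 crossings, <D> = -A^-12 + A^-8 - A^-4 + 2 - A^4 + A^8, w = +4]
V(D3) = x^-7 - 2x^-6 + 2x^-5 - 3x^-4 + 3x^-3 - 2x^-2 + 2x^-1  [12 crossings, <D> = 2A^-8 - 2A^-4 + 3 - 3A^4 + 2A^8 - 2A^12 + A^16, w = -4]
V(D4) = x^-7 - 2x^-6 + 2x^-5 - 3x^-4 + 3x^-3 - 2x^-2 + 2x^-1  [12 crossings, <D> = 2A^-2 - 2A^2 + 3A^6 - 3A^10 + 2A^14 - 2A^18 + A^22, w = -2]
why: V(x) takes 3 values over 4 diagrams, fixing the grouping


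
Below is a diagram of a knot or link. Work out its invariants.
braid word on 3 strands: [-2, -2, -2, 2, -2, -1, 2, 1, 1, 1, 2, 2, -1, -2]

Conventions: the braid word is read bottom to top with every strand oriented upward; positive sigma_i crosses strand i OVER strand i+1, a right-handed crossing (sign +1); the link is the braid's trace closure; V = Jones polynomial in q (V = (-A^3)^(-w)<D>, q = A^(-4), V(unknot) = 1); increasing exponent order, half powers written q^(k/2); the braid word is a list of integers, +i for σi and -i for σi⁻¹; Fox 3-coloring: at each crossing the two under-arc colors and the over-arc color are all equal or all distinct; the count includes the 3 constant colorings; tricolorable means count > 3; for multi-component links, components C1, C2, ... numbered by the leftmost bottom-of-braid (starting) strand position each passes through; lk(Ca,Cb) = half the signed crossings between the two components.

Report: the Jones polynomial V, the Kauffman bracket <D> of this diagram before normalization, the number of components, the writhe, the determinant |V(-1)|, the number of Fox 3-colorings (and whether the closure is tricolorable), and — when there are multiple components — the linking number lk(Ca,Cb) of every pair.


Jones polynomial: V(q) = q^-4 - 3q^-3 + 5q^-2 - 6q^-1 + 7 - 6q + 5q^2 - 3q^3 + q^4
<D> = A^-16 - 3A^-12 + 5A^-8 - 6A^-4 + 7 - 6A^4 + 5A^8 - 3A^12 + A^16; writhe 0
components 1, writhe 0 (14 crossings)
3-colorings: 3 of 3^14, det 37 — not tricolorable
note: palindromic: swapping q for 1/q fixes V


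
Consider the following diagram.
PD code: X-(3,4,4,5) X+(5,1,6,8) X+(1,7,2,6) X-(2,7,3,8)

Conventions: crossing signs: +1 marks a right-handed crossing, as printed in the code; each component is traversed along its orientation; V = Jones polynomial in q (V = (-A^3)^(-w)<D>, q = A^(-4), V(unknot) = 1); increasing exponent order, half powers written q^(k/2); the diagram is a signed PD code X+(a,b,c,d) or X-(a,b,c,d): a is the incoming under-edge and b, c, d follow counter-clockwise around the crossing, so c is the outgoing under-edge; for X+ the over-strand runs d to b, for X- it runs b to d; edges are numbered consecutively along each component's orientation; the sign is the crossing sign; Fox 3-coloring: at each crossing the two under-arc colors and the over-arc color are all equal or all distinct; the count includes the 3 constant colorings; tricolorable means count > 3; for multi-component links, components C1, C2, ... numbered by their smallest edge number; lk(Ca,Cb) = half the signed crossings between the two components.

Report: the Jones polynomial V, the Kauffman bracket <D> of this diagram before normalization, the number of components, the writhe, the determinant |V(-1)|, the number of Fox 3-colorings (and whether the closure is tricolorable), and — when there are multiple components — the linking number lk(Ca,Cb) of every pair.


V(q) = 1
bracket: 1, w = 0
1 component, writhe 0, over 4 crossings
det 1, colorings 3 of 3^4 — not tricolorable
observation: w = 0 (over 4 crossings) is diagram-only; (-A^3)^(0) removes it from V


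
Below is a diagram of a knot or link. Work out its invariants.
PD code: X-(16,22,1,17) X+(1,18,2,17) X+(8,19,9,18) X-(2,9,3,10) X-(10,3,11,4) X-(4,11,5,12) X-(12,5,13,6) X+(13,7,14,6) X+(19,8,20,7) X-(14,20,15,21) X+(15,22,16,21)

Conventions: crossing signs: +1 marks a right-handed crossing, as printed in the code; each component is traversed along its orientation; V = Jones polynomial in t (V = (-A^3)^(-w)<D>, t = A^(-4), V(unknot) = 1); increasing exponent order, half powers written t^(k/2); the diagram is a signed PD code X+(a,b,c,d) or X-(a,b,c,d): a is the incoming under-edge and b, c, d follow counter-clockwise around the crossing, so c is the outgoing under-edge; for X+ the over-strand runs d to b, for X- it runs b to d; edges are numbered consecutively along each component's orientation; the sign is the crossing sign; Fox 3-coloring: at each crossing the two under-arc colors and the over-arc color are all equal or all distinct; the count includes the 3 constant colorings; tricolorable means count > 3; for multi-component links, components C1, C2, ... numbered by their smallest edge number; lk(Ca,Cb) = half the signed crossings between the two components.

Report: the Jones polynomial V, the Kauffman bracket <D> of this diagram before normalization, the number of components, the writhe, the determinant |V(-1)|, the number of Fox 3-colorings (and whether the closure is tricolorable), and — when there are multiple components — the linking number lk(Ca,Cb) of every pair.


Jones polynomial: V(t) = t^(-7/2) - t^(-5/2) + t^(-3/2) - 2t^(-1/2) - t^(3/2)
<D> = A^-9 + 2A^-1 - A^3 + A^7 - A^11; writhe -1
components 2, writhe -1 (11 crossings)
linking number lk(C1,C2) = +1
3-colorings: 9 of 3^11, det 6 — tricolorable
note: span 5 respects span(V) <= c + mu - 1 = 12 for this 2-component diagram


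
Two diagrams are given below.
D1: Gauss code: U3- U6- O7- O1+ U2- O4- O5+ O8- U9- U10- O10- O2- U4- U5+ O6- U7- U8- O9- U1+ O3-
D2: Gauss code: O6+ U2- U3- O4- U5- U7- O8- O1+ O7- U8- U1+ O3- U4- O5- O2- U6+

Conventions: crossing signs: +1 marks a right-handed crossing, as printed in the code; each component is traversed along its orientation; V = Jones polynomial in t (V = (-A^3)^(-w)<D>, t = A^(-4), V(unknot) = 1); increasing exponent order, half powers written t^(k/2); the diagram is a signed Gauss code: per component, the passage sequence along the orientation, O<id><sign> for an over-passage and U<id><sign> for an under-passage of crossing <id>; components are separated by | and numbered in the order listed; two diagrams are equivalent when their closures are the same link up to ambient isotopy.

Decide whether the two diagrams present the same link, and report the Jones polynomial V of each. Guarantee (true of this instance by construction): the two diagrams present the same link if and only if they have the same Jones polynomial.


equivalent: no
V(D1) = -t^-6 + t^-5 - t^-4 + 2t^-3 - t^-2 + t^-1  (w -6, c 10, <D> = A^-14 - A^-10 + 2A^-6 - A^-2 + A^2 - A^6)
D2 (bracket A^-8 + 1 - A^4; 8 crossings at w = -4): V = -t^-4 + t^-3 + t^-1
why: comparing 2 Jones polynomials yields 2 groups


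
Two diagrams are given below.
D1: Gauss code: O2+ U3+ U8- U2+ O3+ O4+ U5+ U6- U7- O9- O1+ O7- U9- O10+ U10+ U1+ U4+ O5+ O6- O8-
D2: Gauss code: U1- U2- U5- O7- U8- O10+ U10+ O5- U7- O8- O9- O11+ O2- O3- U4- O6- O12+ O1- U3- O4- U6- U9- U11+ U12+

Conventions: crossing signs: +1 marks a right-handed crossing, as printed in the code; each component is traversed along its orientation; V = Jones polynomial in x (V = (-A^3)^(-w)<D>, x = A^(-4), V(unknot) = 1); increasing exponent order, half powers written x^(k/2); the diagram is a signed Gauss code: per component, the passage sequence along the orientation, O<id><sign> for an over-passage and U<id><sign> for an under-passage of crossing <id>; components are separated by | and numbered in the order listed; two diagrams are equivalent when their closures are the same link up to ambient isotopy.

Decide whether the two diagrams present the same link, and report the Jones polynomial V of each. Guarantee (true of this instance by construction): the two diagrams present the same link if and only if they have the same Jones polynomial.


equivalent: no
D1 (bracket A^6; 10 crossings at w = +2): V = 1
V(D2) = x^-8 - 2x^-7 + x^-6 - 2x^-5 + 2x^-4 + x^-2  (w -6, c 12, <D> = A^-10 + 2A^-2 - 2A^2 + A^6 - 2A^10 + A^14)
key observation: 2 values of V(x) split the 2 diagrams


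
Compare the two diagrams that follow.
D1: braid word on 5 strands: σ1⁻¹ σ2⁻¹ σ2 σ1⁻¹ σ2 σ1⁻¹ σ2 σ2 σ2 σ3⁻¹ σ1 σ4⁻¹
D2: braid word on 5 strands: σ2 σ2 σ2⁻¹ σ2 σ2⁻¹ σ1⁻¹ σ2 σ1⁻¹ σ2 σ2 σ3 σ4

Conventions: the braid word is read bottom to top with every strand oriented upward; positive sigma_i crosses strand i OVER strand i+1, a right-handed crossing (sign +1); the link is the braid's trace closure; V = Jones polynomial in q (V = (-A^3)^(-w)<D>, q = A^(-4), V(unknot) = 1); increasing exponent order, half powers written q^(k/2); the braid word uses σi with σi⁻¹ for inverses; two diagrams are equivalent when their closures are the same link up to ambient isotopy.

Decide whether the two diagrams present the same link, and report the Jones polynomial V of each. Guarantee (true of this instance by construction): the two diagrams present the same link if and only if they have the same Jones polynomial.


equivalent: yes
D1 (bracket A^-20 - 2A^-16 + 2A^-12 - 2A^-8 + 2A^-4 - 1 + A^4; 12 crossings at w = 0): V = q^-1 - 1 + 2q - 2q^2 + 2q^3 - 2q^4 + q^5
V(D2) = q^-1 - 1 + 2q - 2q^2 + 2q^3 - 2q^4 + q^5  [12 crossings, <D> = A^-8 - 2A^-4 + 2 - 2A^4 + 2A^8 - A^12 + A^16, w = +4]
observation: Markov moves rewrite D1 (12 crossings) into D2 (12)


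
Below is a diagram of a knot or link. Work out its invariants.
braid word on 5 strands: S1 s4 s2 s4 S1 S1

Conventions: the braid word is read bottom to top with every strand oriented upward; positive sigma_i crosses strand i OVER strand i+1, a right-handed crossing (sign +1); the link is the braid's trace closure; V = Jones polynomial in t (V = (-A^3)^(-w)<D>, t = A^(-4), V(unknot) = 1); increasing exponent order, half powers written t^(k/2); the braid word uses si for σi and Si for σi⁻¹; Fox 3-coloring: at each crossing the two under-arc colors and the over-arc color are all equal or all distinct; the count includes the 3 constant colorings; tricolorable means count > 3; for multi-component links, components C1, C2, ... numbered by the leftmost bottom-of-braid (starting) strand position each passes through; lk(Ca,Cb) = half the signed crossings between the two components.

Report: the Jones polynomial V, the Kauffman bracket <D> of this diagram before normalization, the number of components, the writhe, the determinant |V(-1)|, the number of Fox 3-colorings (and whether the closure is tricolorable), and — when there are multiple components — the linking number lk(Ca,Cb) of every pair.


V = -t^-4 + t^-1 + 2 + t + t^2
<D> = A^-8 + A^-4 + 2 + A^4 - A^16 (w = 0)
3 components over 6 crossings, w = 0
lk(C1,C2): 0
lk(C1,C3) = 0
linking number lk(C2,C3) = +1
27 Fox colorings among 3^6, |V(-1)| = 0: tricolorable
why: det 0 = |V(-1)|; divisible by 3, so tricolorable


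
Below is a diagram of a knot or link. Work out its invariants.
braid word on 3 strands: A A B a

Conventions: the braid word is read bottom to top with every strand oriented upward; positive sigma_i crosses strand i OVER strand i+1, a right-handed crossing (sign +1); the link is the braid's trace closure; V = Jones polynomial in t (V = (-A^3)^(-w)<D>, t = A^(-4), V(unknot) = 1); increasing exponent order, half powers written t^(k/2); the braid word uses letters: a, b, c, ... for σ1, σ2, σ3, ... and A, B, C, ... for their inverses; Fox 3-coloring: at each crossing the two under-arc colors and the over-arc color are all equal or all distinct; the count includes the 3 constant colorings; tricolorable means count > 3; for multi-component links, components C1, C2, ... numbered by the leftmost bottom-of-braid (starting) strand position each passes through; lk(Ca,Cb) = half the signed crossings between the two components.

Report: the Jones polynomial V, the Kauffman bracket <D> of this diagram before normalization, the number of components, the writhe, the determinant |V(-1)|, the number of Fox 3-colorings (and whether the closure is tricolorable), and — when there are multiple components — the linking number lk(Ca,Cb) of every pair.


V(t) = 1
bracket: A^-6, w = -2
1 component, writhe -2, over 4 crossings
det 1, colorings 3 of 3^4 — not tricolorable
observation: w = -2 shifts under R1 moves; the (-A^3)^(2) factor cancels that in V


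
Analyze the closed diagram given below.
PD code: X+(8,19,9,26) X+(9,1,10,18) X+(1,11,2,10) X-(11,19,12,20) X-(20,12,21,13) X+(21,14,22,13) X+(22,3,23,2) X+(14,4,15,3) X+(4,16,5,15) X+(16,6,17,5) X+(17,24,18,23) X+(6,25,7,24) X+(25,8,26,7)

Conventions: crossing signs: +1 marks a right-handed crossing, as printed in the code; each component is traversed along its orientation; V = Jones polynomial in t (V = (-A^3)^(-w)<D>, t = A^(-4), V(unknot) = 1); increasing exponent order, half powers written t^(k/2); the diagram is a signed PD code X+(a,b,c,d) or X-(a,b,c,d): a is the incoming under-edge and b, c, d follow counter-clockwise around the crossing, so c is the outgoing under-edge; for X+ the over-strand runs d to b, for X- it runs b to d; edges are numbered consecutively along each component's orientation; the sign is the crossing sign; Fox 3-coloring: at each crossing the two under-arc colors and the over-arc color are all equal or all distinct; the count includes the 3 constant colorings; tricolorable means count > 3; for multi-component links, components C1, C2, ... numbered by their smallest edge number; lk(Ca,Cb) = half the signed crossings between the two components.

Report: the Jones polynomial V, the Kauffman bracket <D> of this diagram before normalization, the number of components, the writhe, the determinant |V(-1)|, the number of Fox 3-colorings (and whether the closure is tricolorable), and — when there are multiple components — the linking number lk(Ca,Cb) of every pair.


V(t) = -t^(7/2) - t^(11/2) - t^(13/2) + t^(15/2) - t^(17/2) + t^(19/2) - t^(21/2) + t^(23/2)
bracket: -A^-19 + A^-15 - A^-11 + A^-7 - A^-3 + A + A^5 + A^13, w = +9
2 components, writhe +9, over 13 crossings
lk(C1,C2) = +2
det 4, colorings 3 of 3^13 — not tricolorable
observation: |V(-1)| = 4: so not tricolorable, since 3 does not divide 4


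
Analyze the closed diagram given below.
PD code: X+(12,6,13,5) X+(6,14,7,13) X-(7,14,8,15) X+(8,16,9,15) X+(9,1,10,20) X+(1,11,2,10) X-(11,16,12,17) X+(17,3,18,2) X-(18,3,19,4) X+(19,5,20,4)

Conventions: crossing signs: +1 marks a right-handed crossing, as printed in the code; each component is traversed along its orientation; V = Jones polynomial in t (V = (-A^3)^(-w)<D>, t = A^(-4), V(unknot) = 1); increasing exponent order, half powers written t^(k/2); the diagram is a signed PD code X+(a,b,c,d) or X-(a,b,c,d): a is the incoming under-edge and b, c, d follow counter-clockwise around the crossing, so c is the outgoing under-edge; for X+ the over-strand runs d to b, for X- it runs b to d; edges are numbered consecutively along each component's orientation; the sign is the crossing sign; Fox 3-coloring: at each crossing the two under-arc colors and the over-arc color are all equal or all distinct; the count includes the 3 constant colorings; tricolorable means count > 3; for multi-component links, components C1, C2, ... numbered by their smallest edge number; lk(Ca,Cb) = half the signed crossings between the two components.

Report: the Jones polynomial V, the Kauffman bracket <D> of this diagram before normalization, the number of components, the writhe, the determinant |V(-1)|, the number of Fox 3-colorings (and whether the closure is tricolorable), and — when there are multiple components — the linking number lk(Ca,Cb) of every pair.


Jones polynomial: V(t) = t - t^2 + 2t^3 - t^4 + t^5 - t^6
<D> = -A^-12 + A^-8 - A^-4 + 2 - A^4 + A^8; writhe +4
components 1, writhe +4 (10 crossings)
3-colorings: 3 of 3^10, det 7 — not tricolorable
note: the span of V is 5, forcing >= 5 crossings in any diagram


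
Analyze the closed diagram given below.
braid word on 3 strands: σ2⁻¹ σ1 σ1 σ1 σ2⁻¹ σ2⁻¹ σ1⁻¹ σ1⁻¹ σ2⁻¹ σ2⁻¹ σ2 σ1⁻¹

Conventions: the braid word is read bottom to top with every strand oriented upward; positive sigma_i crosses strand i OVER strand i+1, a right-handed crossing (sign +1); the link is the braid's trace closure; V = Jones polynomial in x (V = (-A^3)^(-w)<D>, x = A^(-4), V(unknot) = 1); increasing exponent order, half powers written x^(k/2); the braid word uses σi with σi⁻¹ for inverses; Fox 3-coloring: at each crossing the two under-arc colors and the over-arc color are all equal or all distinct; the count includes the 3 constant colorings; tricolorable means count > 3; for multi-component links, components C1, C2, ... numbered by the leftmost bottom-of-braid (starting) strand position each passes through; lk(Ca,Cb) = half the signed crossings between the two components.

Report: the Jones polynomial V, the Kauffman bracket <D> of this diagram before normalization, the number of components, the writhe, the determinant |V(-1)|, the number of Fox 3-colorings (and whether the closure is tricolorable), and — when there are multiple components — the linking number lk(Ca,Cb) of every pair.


Jones polynomial: V(x) = x^-7 - 2x^-6 + 2x^-5 - 3x^-4 + 3x^-3 - 2x^-2 + 2x^-1
<D> = 2A^-8 - 2A^-4 + 3 - 3A^4 + 2A^8 - 2A^12 + A^16; writhe -4
components 1, writhe -4 (12 crossings)
3-colorings: 9 of 3^12, det 15 — tricolorable
note: inverse pairs cancel, leaving σ2⁻¹ σ1 σ1 σ1 σ2⁻¹ σ2⁻¹ σ1⁻¹ σ1⁻¹ σ2⁻¹ σ1⁻¹
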